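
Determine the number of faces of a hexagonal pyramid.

A pyramid on an n-gon base has one n-gon and n triangles: V = 6 + 1 = 7, E = 2·6 = 12, F = 6 + 1 = 7.

7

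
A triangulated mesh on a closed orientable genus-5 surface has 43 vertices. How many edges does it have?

χ = 2 − 2·5 = -8, and every face is a triangle so 3F = 2E.
V − E + F = -8 with E = 3F/2 gives 43 − (3/2 − 1)·F = -8, so F = 102 and E = 153.

153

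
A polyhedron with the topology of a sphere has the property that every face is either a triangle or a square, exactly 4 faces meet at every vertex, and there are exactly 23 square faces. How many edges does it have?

Let x be the number of triangles; then F = 23 + x.
Edge–face incidences: 2E = 4·23 + 3·x = 92 + 3x.
Every vertex has degree 4, so 4V = 2E.
Euler: V − E + F = 2 ⇒ (2E)/4 − E + (23 + x) = 2.
Multiply by 8: 2·(2E) − 4·(2E) + 8·(23 + x) = 16, i.e. 184 + 8x − 2·(92 + 3x) = 16.
Collecting terms: 2x = 16, so x = 8.
Then 2E = 92 + 3·8 = 116, so E = 58, V = 2E/4 = 29, F = 23 + 8 = 31.

58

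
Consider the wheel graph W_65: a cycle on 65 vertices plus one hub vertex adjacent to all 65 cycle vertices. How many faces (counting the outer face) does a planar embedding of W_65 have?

66

W_65 has V = 65 + 1 = 66 vertices and E = 2·65 = 130 edges.
By Euler's formula F = 2 − V + E = 2 − 66 + 130 = 66.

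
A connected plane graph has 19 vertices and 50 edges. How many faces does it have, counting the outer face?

Euler's formula for a connected plane graph: V − E + F = 2, so F = 2 − 19 + 50 = 33.

33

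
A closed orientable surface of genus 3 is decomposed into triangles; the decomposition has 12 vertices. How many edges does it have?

48

χ = 2 − 2·3 = -4, and every face is a triangle so 3F = 2E.
V − E + F = -4 with E = 3F/2 gives 12 − (3/2 − 1)·F = -4, so F = 32 and E = 48.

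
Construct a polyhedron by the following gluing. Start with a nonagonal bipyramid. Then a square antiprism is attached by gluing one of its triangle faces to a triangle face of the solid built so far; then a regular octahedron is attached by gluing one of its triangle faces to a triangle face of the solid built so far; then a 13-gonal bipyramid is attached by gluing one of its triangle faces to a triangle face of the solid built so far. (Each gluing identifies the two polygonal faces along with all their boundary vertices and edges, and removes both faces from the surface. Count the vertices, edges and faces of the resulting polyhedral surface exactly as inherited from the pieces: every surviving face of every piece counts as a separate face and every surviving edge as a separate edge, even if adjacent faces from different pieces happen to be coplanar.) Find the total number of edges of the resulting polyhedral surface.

A nonagonal bipyramid: V=11, E=27, F=18.
Attach a square antiprism (V=8, E=16, F=10) along a 3-gon: merge 3 vertices and 3 edges, delete both glued faces → V=16, E=40, F=26.
Attach a regular octahedron (V=6, E=12, F=8) along a 3-gon: merge 3 vertices and 3 edges, delete both glued faces → V=19, E=49, F=32.
Attach a 13-gonal bipyramid (V=15, E=39, F=26) along a 3-gon: merge 3 vertices and 3 edges, delete both glued faces → V=31, E=85, F=56.
Check: V − E + F = 31 − 85 + 56 = 2.

85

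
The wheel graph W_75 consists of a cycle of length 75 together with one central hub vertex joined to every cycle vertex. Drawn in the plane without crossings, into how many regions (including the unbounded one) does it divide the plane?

W_75 has V = 75 + 1 = 76 vertices and E = 2·75 = 150 edges.
By Euler's formula F = 2 − V + E = 2 − 76 + 150 = 76.

76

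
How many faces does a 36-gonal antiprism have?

74

An antiprism on an n-gon has two n-gon caps and 2n triangles: V = 2·36 = 72, E = 4·36 = 144, F = 2·36 + 2 = 74.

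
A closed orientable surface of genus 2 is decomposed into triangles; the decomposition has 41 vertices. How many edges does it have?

χ = 2 − 2·2 = -2, and every face is a triangle so 3F = 2E.
V − E + F = -2 with E = 3F/2 gives 41 − (3/2 − 1)·F = -2, so F = 86 and E = 129.

129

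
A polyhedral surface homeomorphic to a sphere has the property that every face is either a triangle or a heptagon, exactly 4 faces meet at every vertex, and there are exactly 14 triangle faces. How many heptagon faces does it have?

Let x be the number of heptagons; then F = 14 + x.
Edge–face incidences: 2E = 3·14 + 7·x = 42 + 7x.
Every vertex has degree 4, so 4V = 2E.
Euler: V − E + F = 2 ⇒ (2E)/4 − E + (14 + x) = 2.
Multiply by 8: 2·(2E) − 4·(2E) + 8·(14 + x) = 16, i.e. 112 + 8x − 2·(42 + 7x) = 16.
Collecting terms: −6x + 28 = 16, so −6x = −12, so x = 2.
Then 2E = 42 + 7·2 = 56, so E = 28, V = 2E/4 = 14, F = 14 + 2 = 16.

2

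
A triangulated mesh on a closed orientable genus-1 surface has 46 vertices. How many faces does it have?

92

χ = 2 − 2·1 = 0, and every face is a triangle so 3F = 2E.
V − E + F = 0 with E = 3F/2 gives 46 − (3/2 − 1)·F = 0, so F = 92 and E = 138.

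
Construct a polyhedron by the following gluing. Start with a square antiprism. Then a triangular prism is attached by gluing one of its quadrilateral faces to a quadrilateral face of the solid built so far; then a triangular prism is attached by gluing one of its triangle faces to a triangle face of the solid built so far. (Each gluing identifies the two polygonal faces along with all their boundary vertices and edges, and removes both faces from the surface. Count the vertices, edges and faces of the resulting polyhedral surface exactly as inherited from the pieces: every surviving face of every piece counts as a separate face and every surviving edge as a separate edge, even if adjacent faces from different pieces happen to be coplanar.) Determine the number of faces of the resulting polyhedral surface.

A square antiprism: V=8, E=16, F=10.
Attach a triangular prism (V=6, E=9, F=5) along a 4-gon: merge 4 vertices and 4 edges, delete both glued faces → V=10, E=21, F=13.
Attach a triangular prism (V=6, E=9, F=5) along a 3-gon: merge 3 vertices and 3 edges, delete both glued faces → V=13, E=27, F=16.
Check: V − E + F = 13 − 27 + 16 = 2.

16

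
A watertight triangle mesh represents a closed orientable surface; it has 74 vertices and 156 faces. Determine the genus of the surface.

Every face is a triangle, so 2E = 3·156 = 468, giving E = 234.
χ = V − E + F = 74 − 234 + 156 = -4.
For a closed orientable surface χ = 2 − 2g, so g = (2 − (-4))/2 = 3.

3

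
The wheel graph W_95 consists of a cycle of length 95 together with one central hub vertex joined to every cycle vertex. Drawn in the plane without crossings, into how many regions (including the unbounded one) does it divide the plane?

W_95 has V = 95 + 1 = 96 vertices and E = 2·95 = 190 edges.
By Euler's formula F = 2 − V + E = 2 − 96 + 190 = 96.

96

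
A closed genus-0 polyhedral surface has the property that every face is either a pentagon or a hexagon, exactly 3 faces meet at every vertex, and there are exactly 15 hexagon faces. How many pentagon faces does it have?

12

Let x be the number of pentagons; then F = 15 + x.
Edge–face incidences: 2E = 6·15 + 5·x = 90 + 5x.
Every vertex has degree 3, so 3V = 2E.
Euler: V − E + F = 2 ⇒ (2E)/3 − E + (15 + x) = 2.
Multiply by 6: 2·(2E) − 3·(2E) + 6·(15 + x) = 12, i.e. 90 + 6x − (90 + 5x) = 12.
Collecting terms: x = 12.
Then 2E = 90 + 5·12 = 150, so E = 75, V = 2E/3 = 50, F = 15 + 12 = 27.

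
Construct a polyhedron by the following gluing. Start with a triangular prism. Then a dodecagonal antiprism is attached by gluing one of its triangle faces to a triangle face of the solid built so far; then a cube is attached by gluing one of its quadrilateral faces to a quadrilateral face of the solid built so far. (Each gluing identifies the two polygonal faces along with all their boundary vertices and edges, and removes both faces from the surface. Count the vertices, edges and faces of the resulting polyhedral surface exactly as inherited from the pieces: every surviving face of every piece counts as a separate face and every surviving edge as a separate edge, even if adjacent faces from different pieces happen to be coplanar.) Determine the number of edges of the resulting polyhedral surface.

A triangular prism: V=6, E=9, F=5.
Attach a dodecagonal antiprism (V=24, E=48, F=26) along a 3-gon: merge 3 vertices and 3 edges, delete both glued faces → V=27, E=54, F=29.
Attach a cube (V=8, E=12, F=6) along a 4-gon: merge 4 vertices and 4 edges, delete both glued faces → V=31, E=62, F=33.
Check: V − E + F = 31 − 62 + 33 = 2.

62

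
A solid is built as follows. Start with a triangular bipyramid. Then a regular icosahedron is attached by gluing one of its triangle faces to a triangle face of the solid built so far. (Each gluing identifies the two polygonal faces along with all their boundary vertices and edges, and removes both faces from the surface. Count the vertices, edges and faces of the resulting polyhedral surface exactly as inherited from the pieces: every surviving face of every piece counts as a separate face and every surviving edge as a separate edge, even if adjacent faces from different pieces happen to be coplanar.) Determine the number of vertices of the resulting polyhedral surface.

14

A triangular bipyramid: V=5, E=9, F=6.
Attach a regular icosahedron (V=12, E=30, F=20) along a 3-gon: merge 3 vertices and 3 edges, delete both glued faces → V=14, E=36, F=24.
Check: V − E + F = 14 − 36 + 24 = 2.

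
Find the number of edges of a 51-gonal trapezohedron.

The n-trapezohedron (dual of the n-antiprism) has V = 2·51 + 2 = 104, E = 4·51 = 204, F = 2·51 = 102.

204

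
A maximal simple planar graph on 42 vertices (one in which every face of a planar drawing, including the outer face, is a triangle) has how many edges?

In a plane triangulation 3F = 2E and V − E + F = 2, so E = 3V − 6 = 3·42 − 6 = 120.

120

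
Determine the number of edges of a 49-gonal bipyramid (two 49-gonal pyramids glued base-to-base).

A bipyramid over an n-gon has 2n triangular faces and n + 2 vertices: V = 49 + 2 = 51, E = 3·49 = 147, F = 2·49 = 98.

147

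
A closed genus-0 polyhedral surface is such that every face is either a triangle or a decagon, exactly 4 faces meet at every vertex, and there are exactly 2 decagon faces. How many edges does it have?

40

Let x be the number of triangles; then F = 2 + x.
Edge–face incidences: 2E = 10·2 + 3·x = 20 + 3x.
Every vertex has degree 4, so 4V = 2E.
Euler: V − E + F = 2 ⇒ (2E)/4 − E + (2 + x) = 2.
Multiply by 8: 2·(2E) − 4·(2E) + 8·(2 + x) = 16, i.e. 16 + 8x − 2·(20 + 3x) = 16.
Collecting terms: 2x − 24 = 16, so 2x = 40, so x = 20.
Then 2E = 20 + 3·20 = 80, so E = 40, V = 2E/4 = 20, F = 2 + 20 = 22.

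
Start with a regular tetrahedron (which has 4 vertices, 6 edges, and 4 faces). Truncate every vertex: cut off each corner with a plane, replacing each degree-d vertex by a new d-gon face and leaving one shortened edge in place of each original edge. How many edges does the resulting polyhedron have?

18

Truncation replaces each original edge-end by a new vertex, so V′ = 2E = 12.
Each original edge survives, and each old vertex of degree d contributes d new edges; summing degrees gives Σd = 2E, so E′ = E + 2E = 3E = 18.
Each original face survives and each original vertex becomes one new face: F′ = F + V = 8.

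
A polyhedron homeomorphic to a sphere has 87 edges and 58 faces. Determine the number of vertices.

Here V − E + F = 2.
V = 2 + E − F = 2 + 87 − 58 = 31.

31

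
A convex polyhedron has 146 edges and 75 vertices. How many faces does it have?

73

Here V − E + F = 2.
F = 2 − V + E = 2 − 75 + 146 = 73.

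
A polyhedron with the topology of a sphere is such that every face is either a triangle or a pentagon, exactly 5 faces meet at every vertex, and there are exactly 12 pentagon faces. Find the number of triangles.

80

Let x be the number of triangles; then F = 12 + x.
Edge–face incidences: 2E = 5·12 + 3·x = 60 + 3x.
Every vertex has degree 5, so 5V = 2E.
Euler: V − E + F = 2 ⇒ (2E)/5 − E + (12 + x) = 2.
Multiply by 10: 2·(2E) − 5·(2E) + 10·(12 + x) = 20, i.e. 120 + 10x − 3·(60 + 3x) = 20.
Collecting terms: x − 60 = 20, so x = 80.
Then 2E = 60 + 3·80 = 300, so E = 150, V = 2E/5 = 60, F = 12 + 80 = 92.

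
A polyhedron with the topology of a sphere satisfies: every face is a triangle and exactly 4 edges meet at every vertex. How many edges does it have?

12

Each face has 3 edges and each edge borders two faces, so 2E = 3F.
Each vertex has degree 4, so 4V = 2E and hence V = 3F/4.
Euler: V − E + F = 2 ⇒ (3F/4) − (3F/2) + F = 2.
Multiply by 8: (6 − 12 + 8)F = 16, i.e. 2F = 16.
So F = 8, E = 3·8/2 = 12, V = 3·8/4 = 6.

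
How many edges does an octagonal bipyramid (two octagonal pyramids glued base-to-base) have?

A bipyramid over an n-gon has 2n triangular faces and n + 2 vertices: V = 8 + 2 = 10, E = 3·8 = 24, F = 2·8 = 16.

24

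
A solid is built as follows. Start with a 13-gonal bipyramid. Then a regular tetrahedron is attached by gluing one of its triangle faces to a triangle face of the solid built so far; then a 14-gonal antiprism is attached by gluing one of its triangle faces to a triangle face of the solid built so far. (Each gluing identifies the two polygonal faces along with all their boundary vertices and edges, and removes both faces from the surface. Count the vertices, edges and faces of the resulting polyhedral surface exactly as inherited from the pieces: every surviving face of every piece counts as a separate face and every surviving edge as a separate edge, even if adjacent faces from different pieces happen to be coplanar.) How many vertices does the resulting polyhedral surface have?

A 13-gonal bipyramid: V=15, E=39, F=26.
Attach a regular tetrahedron (V=4, E=6, F=4) along a 3-gon: merge 3 vertices and 3 edges, delete both glued faces → V=16, E=42, F=28.
Attach a 14-gonal antiprism (V=28, E=56, F=30) along a 3-gon: merge 3 vertices and 3 edges, delete both glued faces → V=41, E=95, F=56.
Check: V − E + F = 41 − 95 + 56 = 2.

41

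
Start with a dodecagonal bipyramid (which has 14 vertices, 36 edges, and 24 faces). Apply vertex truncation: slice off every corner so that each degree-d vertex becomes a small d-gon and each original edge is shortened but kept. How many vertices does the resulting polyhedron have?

72

Truncation replaces each original edge-end by a new vertex, so V′ = 2E = 72.
Each original edge survives, and each old vertex of degree d contributes d new edges; summing degrees gives Σd = 2E, so E′ = E + 2E = 3E = 108.
Each original face survives and each original vertex becomes one new face: F′ = F + V = 38.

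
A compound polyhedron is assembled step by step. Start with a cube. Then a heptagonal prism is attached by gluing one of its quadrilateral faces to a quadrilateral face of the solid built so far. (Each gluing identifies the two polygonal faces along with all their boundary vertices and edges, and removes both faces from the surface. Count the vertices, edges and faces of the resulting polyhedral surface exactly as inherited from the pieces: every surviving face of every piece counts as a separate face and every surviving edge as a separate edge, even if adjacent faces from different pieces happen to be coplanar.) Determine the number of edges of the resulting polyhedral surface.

A cube: V=8, E=12, F=6.
Attach a heptagonal prism (V=14, E=21, F=9) along a 4-gon: merge 4 vertices and 4 edges, delete both glued faces → V=18, E=29, F=13.
Check: V − E + F = 18 − 29 + 13 = 2.

29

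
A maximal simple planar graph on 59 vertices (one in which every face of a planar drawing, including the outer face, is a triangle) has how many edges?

171

In a plane triangulation 3F = 2E and V − E + F = 2, so E = 3V − 6 = 3·59 − 6 = 171.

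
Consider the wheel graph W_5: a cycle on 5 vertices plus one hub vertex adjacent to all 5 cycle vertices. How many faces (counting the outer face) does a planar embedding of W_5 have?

W_5 has V = 5 + 1 = 6 vertices and E = 2·5 = 10 edges.
By Euler's formula F = 2 − V + E = 2 − 6 + 10 = 6.

6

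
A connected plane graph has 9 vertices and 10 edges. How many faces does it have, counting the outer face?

3

Euler's formula for a connected plane graph: V − E + F = 2, so F = 2 − 9 + 10 = 3.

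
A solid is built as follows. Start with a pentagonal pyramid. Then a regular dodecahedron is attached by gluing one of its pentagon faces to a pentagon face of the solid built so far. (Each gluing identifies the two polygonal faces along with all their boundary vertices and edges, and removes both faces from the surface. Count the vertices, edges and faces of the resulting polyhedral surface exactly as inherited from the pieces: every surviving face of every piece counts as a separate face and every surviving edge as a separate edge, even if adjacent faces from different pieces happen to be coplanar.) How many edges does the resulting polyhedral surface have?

35

A pentagonal pyramid: V=6, E=10, F=6.
Attach a regular dodecahedron (V=20, E=30, F=12) along a 5-gon: merge 5 vertices and 5 edges, delete both glued faces → V=21, E=35, F=16.
Check: V − E + F = 21 − 35 + 16 = 2.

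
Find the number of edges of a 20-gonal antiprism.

80

An antiprism on an n-gon has two n-gon caps and 2n triangles: V = 2·20 = 40, E = 4·20 = 80, F = 2·20 + 2 = 42.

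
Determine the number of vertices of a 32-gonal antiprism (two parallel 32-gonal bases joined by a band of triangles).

64

An antiprism on an n-gon has two n-gon caps and 2n triangles: V = 2·32 = 64, E = 4·32 = 128, F = 2·32 + 2 = 66.
Check: V − E + F = 64 − 128 + 66 = 2.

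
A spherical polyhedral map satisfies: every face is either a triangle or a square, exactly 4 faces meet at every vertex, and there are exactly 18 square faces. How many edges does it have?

Let x be the number of triangles; then F = 18 + x.
Edge–face incidences: 2E = 4·18 + 3·x = 72 + 3x.
Every vertex has degree 4, so 4V = 2E.
Euler: V − E + F = 2 ⇒ (2E)/4 − E + (18 + x) = 2.
Multiply by 8: 2·(2E) − 4·(2E) + 8·(18 + x) = 16, i.e. 144 + 8x − 2·(72 + 3x) = 16.
Collecting terms: 2x = 16, so x = 8.
Then 2E = 72 + 3·8 = 96, so E = 48, V = 2E/4 = 24, F = 18 + 8 = 26.

48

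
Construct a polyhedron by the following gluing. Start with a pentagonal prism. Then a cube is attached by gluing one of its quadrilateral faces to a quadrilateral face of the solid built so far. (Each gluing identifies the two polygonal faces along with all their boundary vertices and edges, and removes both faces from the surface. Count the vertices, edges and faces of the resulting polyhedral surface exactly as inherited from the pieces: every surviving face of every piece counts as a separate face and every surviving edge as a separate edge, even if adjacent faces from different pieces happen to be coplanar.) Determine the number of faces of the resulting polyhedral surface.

A pentagonal prism: V=10, E=15, F=7.
Attach a cube (V=8, E=12, F=6) along a 4-gon: merge 4 vertices and 4 edges, delete both glued faces → V=14, E=23, F=11.
Check: V − E + F = 14 − 23 + 11 = 2.

11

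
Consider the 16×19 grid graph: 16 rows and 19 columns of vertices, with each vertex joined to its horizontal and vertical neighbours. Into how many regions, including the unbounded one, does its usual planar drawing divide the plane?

The grid has V = 16·19 = 304 vertices and E = 16·18 + 19·15 = 573 edges.
F = 2 − V + E = 2 − 304 + 573 = 271.

271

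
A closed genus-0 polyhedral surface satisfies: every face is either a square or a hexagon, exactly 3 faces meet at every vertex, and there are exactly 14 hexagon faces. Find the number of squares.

Let x be the number of squares; then F = 14 + x.
Edge–face incidences: 2E = 6·14 + 4·x = 84 + 4x.
Every vertex has degree 3, so 3V = 2E.
Euler: V − E + F = 2 ⇒ (2E)/3 − E + (14 + x) = 2.
Multiply by 6: 2·(2E) − 3·(2E) + 6·(14 + x) = 12, i.e. 84 + 6x − (84 + 4x) = 12.
Collecting terms: 2x = 12, so x = 6.
Then 2E = 84 + 4·6 = 108, so E = 54, V = 2E/3 = 36, F = 14 + 6 = 20.

6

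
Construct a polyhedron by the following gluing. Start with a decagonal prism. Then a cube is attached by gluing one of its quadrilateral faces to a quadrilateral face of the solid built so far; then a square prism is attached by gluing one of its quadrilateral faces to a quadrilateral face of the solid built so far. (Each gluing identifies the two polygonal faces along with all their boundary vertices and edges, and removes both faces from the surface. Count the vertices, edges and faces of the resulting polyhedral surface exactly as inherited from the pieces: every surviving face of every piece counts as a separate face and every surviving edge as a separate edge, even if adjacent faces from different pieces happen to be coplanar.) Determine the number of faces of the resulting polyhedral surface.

20

A decagonal prism: V=20, E=30, F=12.
Attach a cube (V=8, E=12, F=6) along a 4-gon: merge 4 vertices and 4 edges, delete both glued faces → V=24, E=38, F=16.
Attach a square prism (V=8, E=12, F=6) along a 4-gon: merge 4 vertices and 4 edges, delete both glued faces → V=28, E=46, F=20.
Check: V − E + F = 28 − 46 + 20 = 2.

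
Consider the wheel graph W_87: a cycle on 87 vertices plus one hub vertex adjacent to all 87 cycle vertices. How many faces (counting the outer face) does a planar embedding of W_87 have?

W_87 has V = 87 + 1 = 88 vertices and E = 2·87 = 174 edges.
By Euler's formula F = 2 − V + E = 2 − 88 + 174 = 88.

88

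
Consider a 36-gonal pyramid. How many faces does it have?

A pyramid on an n-gon base has one n-gon and n triangles: V = 36 + 1 = 37, E = 2·36 = 72, F = 36 + 1 = 37.

37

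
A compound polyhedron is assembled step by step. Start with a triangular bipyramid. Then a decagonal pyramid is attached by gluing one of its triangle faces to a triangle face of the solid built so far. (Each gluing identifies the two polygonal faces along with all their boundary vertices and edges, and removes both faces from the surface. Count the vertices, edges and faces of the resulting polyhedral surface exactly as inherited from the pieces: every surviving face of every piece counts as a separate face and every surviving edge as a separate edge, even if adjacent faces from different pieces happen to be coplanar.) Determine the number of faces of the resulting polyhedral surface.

A triangular bipyramid: V=5, E=9, F=6.
Attach a decagonal pyramid (V=11, E=20, F=11) along a 3-gon: merge 3 vertices and 3 edges, delete both glued faces → V=13, E=26, F=15.
Check: V − E + F = 13 − 26 + 15 = 2.

15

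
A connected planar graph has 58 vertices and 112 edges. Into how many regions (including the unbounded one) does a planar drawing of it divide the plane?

56

Euler's formula for a connected plane graph: V − E + F = 2, so F = 2 − 58 + 112 = 56.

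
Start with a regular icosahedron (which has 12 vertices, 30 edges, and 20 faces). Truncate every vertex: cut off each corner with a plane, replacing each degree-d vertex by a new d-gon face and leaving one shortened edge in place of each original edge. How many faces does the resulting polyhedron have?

32

Truncation replaces each original edge-end by a new vertex, so V′ = 2E = 60.
Each original edge survives, and each old vertex of degree d contributes d new edges; summing degrees gives Σd = 2E, so E′ = E + 2E = 3E = 90.
Each original face survives and each original vertex becomes one new face: F′ = F + V = 32.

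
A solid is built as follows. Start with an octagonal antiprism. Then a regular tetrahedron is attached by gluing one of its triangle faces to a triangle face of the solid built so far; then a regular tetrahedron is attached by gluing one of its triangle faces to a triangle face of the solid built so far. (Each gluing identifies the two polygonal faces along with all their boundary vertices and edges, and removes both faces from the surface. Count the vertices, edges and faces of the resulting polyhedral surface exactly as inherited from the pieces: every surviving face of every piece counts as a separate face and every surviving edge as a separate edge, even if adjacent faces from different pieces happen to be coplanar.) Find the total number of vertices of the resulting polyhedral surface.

18

An octagonal antiprism: V=16, E=32, F=18.
Attach a regular tetrahedron (V=4, E=6, F=4) along a 3-gon: merge 3 vertices and 3 edges, delete both glued faces → V=17, E=35, F=20.
Attach a regular tetrahedron (V=4, E=6, F=4) along a 3-gon: merge 3 vertices and 3 edges, delete both glued faces → V=18, E=38, F=22.
Check: V − E + F = 18 − 38 + 22 = 2.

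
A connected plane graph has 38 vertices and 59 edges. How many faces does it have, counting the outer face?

23

Euler's formula for a connected plane graph: V − E + F = 2, so F = 2 − 38 + 59 = 23.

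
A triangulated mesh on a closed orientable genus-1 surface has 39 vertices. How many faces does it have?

78

χ = 2 − 2·1 = 0, and every face is a triangle so 3F = 2E.
V − E + F = 0 with E = 3F/2 gives 39 − (3/2 − 1)·F = 0, so F = 78 and E = 117.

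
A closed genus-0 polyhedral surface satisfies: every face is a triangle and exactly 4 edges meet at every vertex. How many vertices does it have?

6

Each face has 3 edges and each edge borders two faces, so 2E = 3F.
Each vertex has degree 4, so 4V = 2E and hence V = 3F/4.
Euler: V − E + F = 2 ⇒ (3F/4) − (3F/2) + F = 2.
Multiply by 8: (6 − 12 + 8)F = 16, i.e. 2F = 16.
So F = 8, E = 3·8/2 = 12, V = 3·8/4 = 6.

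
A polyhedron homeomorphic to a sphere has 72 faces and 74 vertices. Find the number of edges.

144

Here V − E + F = 2.
E = V + F − (2) = 74 + 72 − (2) = 144.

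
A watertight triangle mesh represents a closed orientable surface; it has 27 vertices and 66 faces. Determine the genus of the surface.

4

Every face is a triangle, so 2E = 3·66 = 198, giving E = 99.
χ = V − E + F = 27 − 99 + 66 = -6.
For a closed orientable surface χ = 2 − 2g, so g = (2 − (-6))/2 = 4.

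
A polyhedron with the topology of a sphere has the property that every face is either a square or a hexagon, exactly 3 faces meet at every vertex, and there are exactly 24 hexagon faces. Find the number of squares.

Let x be the number of squares; then F = 24 + x.
Edge–face incidences: 2E = 6·24 + 4·x = 144 + 4x.
Every vertex has degree 3, so 3V = 2E.
Euler: V − E + F = 2 ⇒ (2E)/3 − E + (24 + x) = 2.
Multiply by 6: 2·(2E) − 3·(2E) + 6·(24 + x) = 12, i.e. 144 + 6x − (144 + 4x) = 12.
Collecting terms: 2x = 12, so x = 6.
Then 2E = 144 + 4·6 = 168, so E = 84, V = 2E/3 = 56, F = 24 + 6 = 30.

6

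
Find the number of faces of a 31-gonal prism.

33

A prism on an n-gon has two n-gon bases and n rectangular sides: V = 2·31 = 62, E = 3·31 = 93, F = 31 + 2 = 33.
Check: V − E + F = 62 − 93 + 33 = 2.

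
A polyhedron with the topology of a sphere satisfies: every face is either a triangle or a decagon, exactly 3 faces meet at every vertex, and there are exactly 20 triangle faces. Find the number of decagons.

12

Let x be the number of decagons; then F = 20 + x.
Edge–face incidences: 2E = 3·20 + 10·x = 60 + 10x.
Every vertex has degree 3, so 3V = 2E.
Euler: V − E + F = 2 ⇒ (2E)/3 − E + (20 + x) = 2.
Multiply by 6: 2·(2E) − 3·(2E) + 6·(20 + x) = 12, i.e. 120 + 6x − (60 + 10x) = 12.
Collecting terms: −4x + 60 = 12, so −4x = −48, so x = 12.
Then 2E = 60 + 10·12 = 180, so E = 90, V = 2E/3 = 60, F = 20 + 12 = 32.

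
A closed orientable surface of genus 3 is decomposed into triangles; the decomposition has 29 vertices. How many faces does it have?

χ = 2 − 2·3 = -4, and every face is a triangle so 3F = 2E.
V − E + F = -4 with E = 3F/2 gives 29 − (3/2 − 1)·F = -4, so F = 66 and E = 99.

66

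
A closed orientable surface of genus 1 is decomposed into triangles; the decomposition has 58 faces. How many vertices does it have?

χ = 2 − 2·1 = 0, and every face is a triangle so 3F = 2E.
E = 3·58/2 = 87. Then V = 0 + E − F = 0 + 87 − 58 = 29.

29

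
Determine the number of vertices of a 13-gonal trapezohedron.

The n-trapezohedron (dual of the n-antiprism) has V = 2·13 + 2 = 28, E = 4·13 = 52, F = 2·13 = 26.

28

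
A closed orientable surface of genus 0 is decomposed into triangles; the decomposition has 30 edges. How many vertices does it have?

12

χ = 2 − 2·0 = 2, and every face is a triangle so 3F = 2E.
F = 2E/3 = 20. Then V = 2 + E − F = 2 + 30 − 20 = 12.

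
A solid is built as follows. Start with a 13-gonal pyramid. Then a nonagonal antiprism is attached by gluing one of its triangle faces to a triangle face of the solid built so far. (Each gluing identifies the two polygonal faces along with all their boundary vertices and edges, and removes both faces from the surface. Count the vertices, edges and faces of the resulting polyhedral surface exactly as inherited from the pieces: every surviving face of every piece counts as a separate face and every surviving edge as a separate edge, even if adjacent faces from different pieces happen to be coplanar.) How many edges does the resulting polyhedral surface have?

59

A 13-gonal pyramid: V=14, E=26, F=14.
Attach a nonagonal antiprism (V=18, E=36, F=20) along a 3-gon: merge 3 vertices and 3 edges, delete both glued faces → V=29, E=59, F=32.
Check: V − E + F = 29 − 59 + 32 = 2.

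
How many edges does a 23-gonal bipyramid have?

A bipyramid over an n-gon has 2n triangular faces and n + 2 vertices: V = 23 + 2 = 25, E = 3·23 = 69, F = 2·23 = 46.

69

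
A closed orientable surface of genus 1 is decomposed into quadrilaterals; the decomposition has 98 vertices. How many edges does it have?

196

χ = 2 − 2·1 = 0, and every face is a square so 4F = 2E.
V − E + F = 0 with E = 4F/2 gives 98 − (4/2 − 1)·F = 0, so F = 98 and E = 196.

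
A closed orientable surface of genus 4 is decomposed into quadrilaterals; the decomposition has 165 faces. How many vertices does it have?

159

χ = 2 − 2·4 = -6, and every face is a square so 4F = 2E.
E = 4·165/2 = 330. Then V = -6 + E − F = -6 + 330 − 165 = 159.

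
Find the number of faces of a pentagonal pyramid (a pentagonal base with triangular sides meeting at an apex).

A pyramid on an n-gon base has one n-gon and n triangles: V = 5 + 1 = 6, E = 2·5 = 10, F = 5 + 1 = 6.
Check: V − E + F = 6 − 10 + 6 = 2.

6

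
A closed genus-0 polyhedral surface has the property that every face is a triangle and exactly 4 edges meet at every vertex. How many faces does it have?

Each face has 3 edges and each edge borders two faces, so 2E = 3F.
Each vertex has degree 4, so 4V = 2E and hence V = 3F/4.
Euler: V − E + F = 2 ⇒ (3F/4) − (3F/2) + F = 2.
Multiply by 8: (6 − 12 + 8)F = 16, i.e. 2F = 16.
So F = 8, E = 3·8/2 = 12, V = 3·8/4 = 6.

8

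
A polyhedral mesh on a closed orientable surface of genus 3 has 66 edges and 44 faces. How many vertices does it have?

18

For a closed orientable surface of genus 3, χ = 2 − 2·3 = -4.
V = -4 + E − F = -4 + 66 − 44 = 18.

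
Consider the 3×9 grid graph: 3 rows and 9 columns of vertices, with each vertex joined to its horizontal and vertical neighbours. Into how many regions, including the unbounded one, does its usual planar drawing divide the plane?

17

The grid has V = 3·9 = 27 vertices and E = 3·8 + 9·2 = 42 edges.
F = 2 − V + E = 2 − 27 + 42 = 17.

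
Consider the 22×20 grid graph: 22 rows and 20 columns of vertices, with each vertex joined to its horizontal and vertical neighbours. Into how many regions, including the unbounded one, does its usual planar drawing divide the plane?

The grid has V = 22·20 = 440 vertices and E = 22·19 + 20·21 = 838 edges.
F = 2 − V + E = 2 − 440 + 838 = 400.

400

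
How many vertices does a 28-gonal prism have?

A prism on an n-gon has two n-gon bases and n rectangular sides: V = 2·28 = 56, E = 3·28 = 84, F = 28 + 2 = 30.
Check: V − E + F = 56 − 84 + 30 = 2.

56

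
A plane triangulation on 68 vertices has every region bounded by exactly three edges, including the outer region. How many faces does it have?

In a plane triangulation 3F = 2E and V − E + F = 2, so F = 2V − 4 = 2·68 − 4 = 132.

132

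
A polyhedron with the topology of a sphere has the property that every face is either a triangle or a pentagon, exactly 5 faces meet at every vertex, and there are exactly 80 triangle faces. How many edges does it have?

150

Let x be the number of pentagons; then F = 80 + x.
Edge–face incidences: 2E = 3·80 + 5·x = 240 + 5x.
Every vertex has degree 5, so 5V = 2E.
Euler: V − E + F = 2 ⇒ (2E)/5 − E + (80 + x) = 2.
Multiply by 10: 2·(2E) − 5·(2E) + 10·(80 + x) = 20, i.e. 800 + 10x − 3·(240 + 5x) = 20.
Collecting terms: −5x + 80 = 20, so −5x = −60, so x = 12.
Then 2E = 240 + 5·12 = 300, so E = 150, V = 2E/5 = 60, F = 80 + 12 = 92.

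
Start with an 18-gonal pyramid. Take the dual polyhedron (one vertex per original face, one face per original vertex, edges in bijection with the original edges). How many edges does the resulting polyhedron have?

36

The base solid has V = 19, E = 36, F = 19.
The dual swaps V and F and preserves E: V′ = F = 19, E′ = E = 36, F′ = V = 19.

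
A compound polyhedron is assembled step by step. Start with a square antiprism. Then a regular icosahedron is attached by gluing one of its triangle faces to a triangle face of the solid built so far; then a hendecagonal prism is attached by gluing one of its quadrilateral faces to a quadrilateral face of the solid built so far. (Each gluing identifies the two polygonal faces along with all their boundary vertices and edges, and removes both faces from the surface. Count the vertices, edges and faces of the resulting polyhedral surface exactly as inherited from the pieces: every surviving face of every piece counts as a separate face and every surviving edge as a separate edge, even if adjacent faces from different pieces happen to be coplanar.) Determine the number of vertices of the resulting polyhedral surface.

35

A square antiprism: V=8, E=16, F=10.
Attach a regular icosahedron (V=12, E=30, F=20) along a 3-gon: merge 3 vertices and 3 edges, delete both glued faces → V=17, E=43, F=28.
Attach a hendecagonal prism (V=22, E=33, F=13) along a 4-gon: merge 4 vertices and 4 edges, delete both glued faces → V=35, E=72, F=39.
Check: V − E + F = 35 − 72 + 39 = 2.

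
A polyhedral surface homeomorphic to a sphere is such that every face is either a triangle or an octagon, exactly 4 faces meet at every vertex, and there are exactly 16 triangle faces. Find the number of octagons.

Let x be the number of octagons; then F = 16 + x.
Edge–face incidences: 2E = 3·16 + 8·x = 48 + 8x.
Every vertex has degree 4, so 4V = 2E.
Euler: V − E + F = 2 ⇒ (2E)/4 − E + (16 + x) = 2.
Multiply by 8: 2·(2E) − 4·(2E) + 8·(16 + x) = 16, i.e. 128 + 8x − 2·(48 + 8x) = 16.
Collecting terms: −8x + 32 = 16, so −8x = −16, so x = 2.
Then 2E = 48 + 8·2 = 64, so E = 32, V = 2E/4 = 16, F = 16 + 2 = 18.

2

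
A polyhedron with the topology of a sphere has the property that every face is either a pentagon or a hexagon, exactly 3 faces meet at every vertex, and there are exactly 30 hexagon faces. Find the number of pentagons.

Let x be the number of pentagons; then F = 30 + x.
Edge–face incidences: 2E = 6·30 + 5·x = 180 + 5x.
Every vertex has degree 3, so 3V = 2E.
Euler: V − E + F = 2 ⇒ (2E)/3 − E + (30 + x) = 2.
Multiply by 6: 2·(2E) − 3·(2E) + 6·(30 + x) = 12, i.e. 180 + 6x − (180 + 5x) = 12.
Collecting terms: x = 12.
Then 2E = 180 + 5·12 = 240, so E = 120, V = 2E/3 = 80, F = 30 + 12 = 42.

12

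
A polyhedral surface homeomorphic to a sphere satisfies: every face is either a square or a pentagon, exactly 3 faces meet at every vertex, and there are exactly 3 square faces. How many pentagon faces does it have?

Let x be the number of pentagons; then F = 3 + x.
Edge–face incidences: 2E = 4·3 + 5·x = 12 + 5x.
Every vertex has degree 3, so 3V = 2E.
Euler: V − E + F = 2 ⇒ (2E)/3 − E + (3 + x) = 2.
Multiply by 6: 2·(2E) − 3·(2E) + 6·(3 + x) = 12, i.e. 18 + 6x − (12 + 5x) = 12.
Collecting terms: x + 6 = 12, so x = 6.
Then 2E = 12 + 5·6 = 42, so E = 21, V = 2E/3 = 14, F = 3 + 6 = 9.

6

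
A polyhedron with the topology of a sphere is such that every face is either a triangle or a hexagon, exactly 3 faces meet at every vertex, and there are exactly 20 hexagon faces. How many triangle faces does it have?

Let x be the number of triangles; then F = 20 + x.
Edge–face incidences: 2E = 6·20 + 3·x = 120 + 3x.
Every vertex has degree 3, so 3V = 2E.
Euler: V − E + F = 2 ⇒ (2E)/3 − E + (20 + x) = 2.
Multiply by 6: 2·(2E) − 3·(2E) + 6·(20 + x) = 12, i.e. 120 + 6x − (120 + 3x) = 12.
Collecting terms: 3x = 12, so x = 4.
Then 2E = 120 + 3·4 = 132, so E = 66, V = 2E/3 = 44, F = 20 + 4 = 24.

4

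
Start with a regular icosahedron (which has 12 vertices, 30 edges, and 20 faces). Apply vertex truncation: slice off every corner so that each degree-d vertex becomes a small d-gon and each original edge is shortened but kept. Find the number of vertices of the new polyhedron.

Truncation replaces each original edge-end by a new vertex, so V′ = 2E = 60.
Each original edge survives, and each old vertex of degree d contributes d new edges; summing degrees gives Σd = 2E, so E′ = E + 2E = 3E = 90.
Each original face survives and each original vertex becomes one new face: F′ = F + V = 32.

60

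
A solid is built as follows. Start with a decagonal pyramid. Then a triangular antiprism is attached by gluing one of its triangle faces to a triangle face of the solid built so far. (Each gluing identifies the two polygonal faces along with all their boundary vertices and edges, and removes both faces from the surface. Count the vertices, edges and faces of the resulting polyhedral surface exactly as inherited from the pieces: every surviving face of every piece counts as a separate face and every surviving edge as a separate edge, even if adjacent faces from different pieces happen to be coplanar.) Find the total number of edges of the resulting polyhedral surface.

A decagonal pyramid: V=11, E=20, F=11.
Attach a triangular antiprism (V=6, E=12, F=8) along a 3-gon: merge 3 vertices and 3 edges, delete both glued faces → V=14, E=29, F=17.
Check: V − E + F = 14 − 29 + 17 = 2.

29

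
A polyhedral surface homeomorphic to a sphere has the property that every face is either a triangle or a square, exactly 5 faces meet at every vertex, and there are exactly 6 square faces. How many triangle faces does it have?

Let x be the number of triangles; then F = 6 + x.
Edge–face incidences: 2E = 4·6 + 3·x = 24 + 3x.
Every vertex has degree 5, so 5V = 2E.
Euler: V − E + F = 2 ⇒ (2E)/5 − E + (6 + x) = 2.
Multiply by 10: 2·(2E) − 5·(2E) + 10·(6 + x) = 20, i.e. 60 + 10x − 3·(24 + 3x) = 20.
Collecting terms: x − 12 = 20, so x = 32.
Then 2E = 24 + 3·32 = 120, so E = 60, V = 2E/5 = 24, F = 6 + 32 = 38.

32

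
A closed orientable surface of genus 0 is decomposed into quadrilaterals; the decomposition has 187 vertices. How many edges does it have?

370

χ = 2 − 2·0 = 2, and every face is a square so 4F = 2E.
V − E + F = 2 with E = 4F/2 gives 187 − (4/2 − 1)·F = 2, so F = 185 and E = 370.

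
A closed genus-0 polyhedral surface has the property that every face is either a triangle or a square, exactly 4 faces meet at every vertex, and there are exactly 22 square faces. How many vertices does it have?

28

Let x be the number of triangles; then F = 22 + x.
Edge–face incidences: 2E = 4·22 + 3·x = 88 + 3x.
Every vertex has degree 4, so 4V = 2E.
Euler: V − E + F = 2 ⇒ (2E)/4 − E + (22 + x) = 2.
Multiply by 8: 2·(2E) − 4·(2E) + 8·(22 + x) = 16, i.e. 176 + 8x − 2·(88 + 3x) = 16.
Collecting terms: 2x = 16, so x = 8.
Then 2E = 88 + 3·8 = 112, so E = 56, V = 2E/4 = 28, F = 22 + 8 = 30.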